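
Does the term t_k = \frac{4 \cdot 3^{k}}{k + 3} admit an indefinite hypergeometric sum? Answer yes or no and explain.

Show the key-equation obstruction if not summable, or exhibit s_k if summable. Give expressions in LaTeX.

The ratio is 3*(k + 3)/(k + 4).
Normal form (A,B,C) = (3*k + 9, k + 4, 1).
Key eq: (3*k + 9)·f(k+1) = (k + 3)·f(k) + (1).
Bound: deg f ≤ -1.
Negative degree bound (-1): no f exists, t_k not Gosper-summable.

No — negative degree bound, so no certificate f.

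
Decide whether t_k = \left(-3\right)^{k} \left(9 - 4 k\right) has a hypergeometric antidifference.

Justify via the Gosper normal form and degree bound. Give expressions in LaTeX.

Ratio r(k) = 3*(5 - 4*k)/(4*k - 9).
So A=-3 and B=1, with C=k - 9/4.
Key eq: (-3)·f(k+1) = (1)·f(k) + (k - 9/4).
From deg A=0, deg B=0, deg C=1: d=1.
A polynomial solution: f(k) = -(k - 3)/4.
R(k) = B(k−1)·f(k)/C(k) = -(k - 3)/(4*k - 9); s_k = R·t_k = (-3)**k*(k - 3).
Verify: (-3)**k*(9 - 4*k) matches t_k.

Yes. s_k = \left(-3\right)^{k} \left(k - 3\right).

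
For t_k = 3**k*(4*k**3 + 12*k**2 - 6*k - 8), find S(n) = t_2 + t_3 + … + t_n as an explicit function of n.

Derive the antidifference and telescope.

Ratio r(k) = 3*(2*k**3 + 12*k**2 + 15*k + 1)/(2*k**3 + 6*k**2 - 3*k - 4).
Gosper form: A/B · C(k+1)/C(k) with A=3, B=1, C=k**3 + 3*k**2 - 3*k/2 - 2.
Solve (3)·f(k+1) − (1)·f(k) = k**3 + 3*k**2 - 3*k/2 - 2.
From deg A=0, deg B=0, deg C=3: d=3.
Coefficient equations give f(k) = (k - 2)*(k + 1)*(2*k - 1)/4.
So s_k = (B(k−1)f/C)·t_k = ((k - 2)*(k + 1)*(2*k - 1)/(2*(2*k**3 + 6*k**2 - 3*k - 4)))·t_k = 3**k*(2*k**3 - 3*k**2 - 3*k + 2).
s_(k+1) − s_k = 3**k*(4*k**3 + 12*k**2 - 6*k - 8) = t_k.
Telescope: S(n) = s_(n+1) − s_(2) = 3**(n + 1)*(2*n**3 + 3*n**2 - 3*n - 2) − (0) = 3**(n + 1)*(2*n**3 + 3*n**2 - 3*n - 2).

S(n) = 3**(n + 1)*(2*n**3 + 3*n**2 - 3*n - 2)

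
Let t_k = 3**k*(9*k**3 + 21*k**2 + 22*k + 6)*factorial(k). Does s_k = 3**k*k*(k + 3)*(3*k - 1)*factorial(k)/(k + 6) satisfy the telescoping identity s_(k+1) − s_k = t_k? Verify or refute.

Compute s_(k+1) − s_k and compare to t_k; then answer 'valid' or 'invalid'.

Invalid: residual -3**(k + 1)*(9*k**4 + 75*k**3 + 145*k**2 + 139*k + 36)*factorial(k)/((k + 6)*(k + 7)) ≠ 0.

s_(k+1) = 3**(k + 1)*(k + 1)*(k + 4)*(3*k + 2)*factorial(k + 1)/(k + 7)
s_(k+1) − s_k = 3**k*(9*k**5 + 111*k**4 + 448*k**3 + 739*k**2 + 585*k + 144)*factorial(k)/((k + 6)*(k + 7))
(s_(k+1) − s_k) − t_k = -3**(k + 1)*(9*k**4 + 75*k**3 + 145*k**2 + 139*k + 36)*factorial(k)/((k + 6)*(k + 7))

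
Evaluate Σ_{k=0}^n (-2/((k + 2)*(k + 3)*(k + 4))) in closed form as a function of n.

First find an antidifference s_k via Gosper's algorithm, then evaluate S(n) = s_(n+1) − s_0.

t_(k+1)/t_k = (k + 2)/(k + 5).
Take A(k)=k + 2, B(k)=k + 5, C(k)=1.
f must satisfy (k + 2)·f(k+1) − (k + 4)·f(k) = 1.
Bound: deg f ≤ 2.
Solve for f: f(k) = k*(k + 5)/12 (degree 2 ≤ 2).
So s_k = (B(k−1)f/C)·t_k = (k*(k + 4)*(k + 5)/12)·t_k = k*(-k - 5)/(6*(k + 2)*(k + 3)).
Verify: -2/(k**3 + 9*k**2 + 26*k + 24) matches t_k.
Evaluate: s_(n+1) = (-n**2 - 7*n - 6)/(6*(n**2 + 7*n + 12)); subtract s_(0) = 0 ⇒ S(n) = (-n**2 - 7*n - 6)/(6*(n**2 + 7*n + 12)).

S(n) = (-n**2 - 7*n - 6)/(6*(n**2 + 7*n + 12))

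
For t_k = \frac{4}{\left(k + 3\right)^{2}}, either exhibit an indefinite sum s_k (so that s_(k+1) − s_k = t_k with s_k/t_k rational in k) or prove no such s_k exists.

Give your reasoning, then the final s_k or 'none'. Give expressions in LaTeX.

r(k) = (k + 3)**2/(k + 4)**2 after simplifying.
Factor: A=k**2 + 6*k + 9; B=k**2 + 8*k + 16; C=1.
Solve (k**2 + 6*k + 9)·f(k+1) − (k**2 + 6*k + 9)·f(k) = 1.
Degrees (2,2,0) ⇒ d ≤ 0.
Write f(k) = c0. Then LHS − RHS = -1, requiring -1 = 0: contradictory. No certificate.

not Gosper-summable; s_k does not exist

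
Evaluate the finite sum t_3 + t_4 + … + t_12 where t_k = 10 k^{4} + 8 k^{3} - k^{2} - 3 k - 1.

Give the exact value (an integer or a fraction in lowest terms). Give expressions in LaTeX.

Compute t_(k+1)/t_k: get (10*k**4 + 48*k**3 + 83*k**2 + 59*k + 13)/(10*k**4 + 8*k**3 - k**2 - 3*k - 1).
Factor: A=1; B=1; C=k**4 + 4*k**3/5 - k**2/10 - 3*k/10 - 1/10.
Set up (1)·f(k+1) − (1)·f(k) − (k**4 + 4*k**3/5 - k**2/10 - 3*k/10 - 1/10) = 0.
deg f ≤ 5 (via 0,0,4).
Solve for f: f(k) = k**2*(2*k - 1)*(k**2 - k - 1)/10 (degree 5 ≤ 5).
Certificate R = B(k−1)f/C = k**2*(2*k - 1)*(k**2 - k - 1)/(10*k**4 + 8*k**3 - k**2 - 3*k - 1) gives s_k = k**2*(2*k**3 - 3*k**2 - k + 1).
s_(k+1) − s_k = 10*k**4 + 8*k**3 - k**2 - 3*k - 1 = t_k.
Σ_(k=3)^(12) t_k = s_(13) − s_(3) = 654875 − (225) = 654650.

Σ = 654650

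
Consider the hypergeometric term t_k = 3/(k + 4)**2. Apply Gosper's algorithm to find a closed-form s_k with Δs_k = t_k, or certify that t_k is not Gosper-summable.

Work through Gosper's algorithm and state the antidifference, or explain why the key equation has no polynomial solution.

r(k) = (k + 4)**2/(k + 5)**2 after simplifying.
So A=k**2 + 8*k + 16 and B=k**2 + 10*k + 25, with C=1.
Set up (k**2 + 8*k + 16)·f(k+1) − (k**2 + 8*k + 16)·f(k) − (1) = 0.
deg f ≤ 0 (via 2,2,0).
Put f(k) = c0: A·f(k+1) − B(k−1)·f(k) − C = -1; need -1 = 0 — inconsistent ⇒ no f, not summable.

no hypergeometric antidifference exists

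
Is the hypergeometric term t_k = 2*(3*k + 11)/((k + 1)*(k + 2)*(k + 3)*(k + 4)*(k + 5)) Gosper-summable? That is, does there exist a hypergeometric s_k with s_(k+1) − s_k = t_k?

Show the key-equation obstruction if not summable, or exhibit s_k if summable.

Step 1: r(k) = (k + 1)*(3*k + 14)/((k + 6)*(3*k + 11)).
Factor: A=k + 1; B=k + 6; C=k + 11/3.
Set up (k + 1)·f(k+1) − (k + 5)·f(k) − (k + 11/3) = 0.
Degrees (1,1,1) ⇒ d ≤ 4.
A polynomial solution: f(k) = k*(k + 3)*(k**2 + 7*k + 14)/24.
Certificate R = B(k−1)f/C = k*(k + 3)*(k + 5)*(k**2 + 7*k + 14)/(8*(3*k + 11)) gives s_k = k*(k**2 + 7*k + 14)/(4*(k**3 + 7*k**2 + 14*k + 8)).
Δs = 2*(3*k + 11)/(k**5 + 15*k**4 + 85*k**3 + 225*k**2 + 274*k + 120), as required.

Yes. s_k = k*(k**2 + 7*k + 14)/(4*(k**3 + 7*k**2 + 14*k + 8)).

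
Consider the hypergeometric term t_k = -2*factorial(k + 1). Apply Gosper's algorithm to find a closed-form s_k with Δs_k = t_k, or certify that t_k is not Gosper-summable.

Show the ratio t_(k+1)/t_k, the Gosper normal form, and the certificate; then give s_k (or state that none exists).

Ratio r(k) = k + 2.
Factor: A=k + 2; B=1; C=1.
Need (k + 2)·f(k+1) − (1)·f(k) = 1.
Bound: deg f ≤ -1.
deg f ≤ -1 is impossible — no certificate.

no hypergeometric antidifference exists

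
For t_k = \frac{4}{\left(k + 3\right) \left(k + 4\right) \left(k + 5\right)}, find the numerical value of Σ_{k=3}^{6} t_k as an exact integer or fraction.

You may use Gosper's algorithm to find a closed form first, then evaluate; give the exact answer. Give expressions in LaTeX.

Σ = 34/1155

Step 1: r(k) = (k + 3)/(k + 6).
Factor: A=k + 3; B=k + 6; C=1.
Need (k + 3)·f(k+1) − (k + 5)·f(k) = 1.
From deg A=1, deg B=1, deg C=0: d=2.
Solving with deg f ≤ 2: f(k) = k*(k + 7)/24.
Then R = B(k−1)f/C = k*(k + 5)*(k + 7)/24, so s_k = R(k)·t_k = k*(k + 7)/(6*(k + 3)*(k + 4)).
Δs = 4/(k**3 + 12*k**2 + 47*k + 60), as required.
Telescoping: Σ = s_(7) − s_(3) = 49/330 − (5/42) = 34/1155.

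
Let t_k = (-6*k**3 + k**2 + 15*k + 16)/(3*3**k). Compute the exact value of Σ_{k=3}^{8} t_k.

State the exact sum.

Σ = -82048/19683

r(k) = (6*k**3 + 17*k**2 + k - 26)/(3*(6*k**3 - k**2 - 15*k - 16)) after simplifying.
A = 1/3, B = 1, C = k**3 - k**2/6 - 5*k/2 - 8/3.
Need (1/3)·f(k+1) − (1)·f(k) = k**3 - k**2/6 - 5*k/2 - 8/3.
d = 3 from the (0,0,3) case.
Match coefficients ⇒ f(k) = -(3*k**3 + 4*k**2 + k - 4)/2.
Then R = B(k−1)f/C = -3*(3*k**3 + 4*k**2 + k - 4)/(6*k**3 - k**2 - 15*k - 16), so s_k = R(k)·t_k = (3*k**3 + 4*k**2 + k - 4)/3**k.
Δs = (-6*k**3 + k**2 + 15*k + 16)/(3*3**k), as required.
Telescoping: Σ = s_(9) − s_(3) = 2516/19683 − (116/27) = -82048/19683.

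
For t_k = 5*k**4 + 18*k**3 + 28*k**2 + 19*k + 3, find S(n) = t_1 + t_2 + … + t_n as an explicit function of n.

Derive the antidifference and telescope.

S(n) = n*(n**4 + 7*n**3 + 20*n**2 + 28*n + 17)

Compute t_(k+1)/t_k: get (5*k**4 + 38*k**3 + 112*k**2 + 149*k + 73)/(5*k**4 + 18*k**3 + 28*k**2 + 19*k + 3).
So A=1 and B=1, with C=k**4 + 18*k**3/5 + 28*k**2/5 + 19*k/5 + 3/5.
Set up (1)·f(k+1) − (1)·f(k) − (k**4 + 18*k**3/5 + 28*k**2/5 + 19*k/5 + 3/5) = 0.
deg f ≤ 5 (via 0,0,4).
Match coefficients ⇒ f(k) = k*(k**4 + 2*k**3 + 2*k**2 - 2)/5.
R(k) = B(k−1)·f(k)/C(k) = k*(k**4 + 2*k**3 + 2*k**2 - 2)/(5*k**4 + 18*k**3 + 28*k**2 + 19*k + 3); s_k = R·t_k = k*(k**4 + 2*k**3 + 2*k**2 - 2).
Verify: 5*k**4 + 18*k**3 + 28*k**2 + 19*k + 3 matches t_k.
s_(n+1) = n**5 + 7*n**4 + 20*n**3 + 28*n**2 + 17*n + 3 and s_(1) = 3, so S(n) = n*(n**4 + 7*n**3 + 20*n**2 + 28*n + 17).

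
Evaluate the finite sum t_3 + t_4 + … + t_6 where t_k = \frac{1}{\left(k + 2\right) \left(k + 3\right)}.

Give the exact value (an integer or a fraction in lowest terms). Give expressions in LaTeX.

Σ = 4/45

t_(k+1)/t_k = (k + 2)/(k + 4).
Gosper form: A/B · C(k+1)/C(k) with A=k + 2, B=k + 4, C=1.
f must satisfy (k + 2)·f(k+1) − (k + 3)·f(k) = 1.
Degrees (1,1,0) ⇒ d ≤ 1.
Coefficient equations give f(k) = k/2.
Get s_k = R·t_k = k/(2*(k + 2)) with R(k) = B(k−1)f(k)/C(k) = k*(k + 3)/2.
s_(k+1) − s_k = 1/(k**2 + 5*k + 6) = t_k.
Σ_(k=3)^(6) t_k = s_(7) − s_(3) = 7/18 − (3/10) = 4/45.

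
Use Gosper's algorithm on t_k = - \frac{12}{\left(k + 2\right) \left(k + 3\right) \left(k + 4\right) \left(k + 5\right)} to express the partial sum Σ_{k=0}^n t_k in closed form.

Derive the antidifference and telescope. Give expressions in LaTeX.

r(k) = (k + 2)/(k + 6) after simplifying.
Factor: A=k + 2; B=k + 6; C=1.
Key eq: (k + 2)·f(k+1) = (k + 5)·f(k) + (1).
deg f ≤ 3 (via 1,1,0).
Solve for f: f(k) = k*(k**2 + 9*k + 26)/72 (degree 3 ≤ 3).
R(k) = B(k−1)·f(k)/C(k) = k*(k + 5)*(k**2 + 9*k + 26)/72; s_k = R·t_k = k*(-k**2 - 9*k - 26)/(6*(k + 2)*(k + 3)*(k + 4)).
Δs = -12/(k**4 + 14*k**3 + 71*k**2 + 154*k + 120), as required.
s_(n+1) = (-n**3 - 12*n**2 - 47*n - 36)/(6*(n**3 + 12*n**2 + 47*n + 60)) and s_(0) = 0, so S(n) = (-n**3 - 12*n**2 - 47*n - 36)/(6*(n**3 + 12*n**2 + 47*n + 60)).

S(n) = \frac{- n^{3} - 12 n^{2} - 47 n - 36}{6 \left(n^{3} + 12 n^{2} + 47 n + 60\right)}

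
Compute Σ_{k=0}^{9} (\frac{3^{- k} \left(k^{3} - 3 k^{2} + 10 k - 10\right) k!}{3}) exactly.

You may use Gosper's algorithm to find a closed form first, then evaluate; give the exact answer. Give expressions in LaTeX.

Σ = 3312284/729

Compute t_(k+1)/t_k: get (k**4 + k**3 + 7*k**2 + 5*k - 2)/(3*(k**3 - 3*k**2 + 10*k - 10)).
So A=k/3 + 1/3 and B=1, with C=k**3 - 3*k**2 + 10*k - 10.
Set up (k/3 + 1/3)·f(k+1) − (1)·f(k) − (k**3 - 3*k**2 + 10*k - 10) = 0.
From deg A=1, deg B=0, deg C=3: d=2.
Match coefficients ⇒ f(k) = 3*(k**2 - 3*k + 4).
Certificate R = B(k−1)f/C = 3*(k**2 - 3*k + 4)/(k**3 - 3*k**2 + 10*k - 10) gives s_k = (k**2 - 3*k + 4)*factorial(k)/3**k.
s_(k+1) − s_k = (k**3 - 3*k**2 + 10*k - 10)*factorial(k)/(3*3**k) = t_k.
Telescoping: Σ = s_(10) − s_(0) = 3315200/729 − (4) = 3312284/729.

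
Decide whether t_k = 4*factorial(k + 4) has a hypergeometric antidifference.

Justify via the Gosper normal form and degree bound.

Compute t_(k+1)/t_k: get k + 5.
Normal form (A,B,C) = (k + 5, 1, 1).
Need (k + 5)·f(k+1) − (1)·f(k) = 1.
d = -1 from the (1,0,0) case.
Negative degree bound (-1): no f exists, t_k not Gosper-summable.

No — t_k has no hypergeometric antidifference.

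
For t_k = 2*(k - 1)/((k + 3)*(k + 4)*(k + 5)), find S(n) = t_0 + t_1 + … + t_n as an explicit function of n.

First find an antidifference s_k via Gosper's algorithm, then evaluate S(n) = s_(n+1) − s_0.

Ratio r(k) = k*(k + 3)/((k - 1)*(k + 6)).
Gosper form: A/B · C(k+1)/C(k) with A=k + 3, B=k + 6, C=k - 1.
Set up (k + 3)·f(k+1) − (k + 5)·f(k) − (k - 1) = 0.
d = 2 from the (1,1,1) case.
Match coefficients ⇒ f(k) = k*(k - 5)/12.
Get s_k = R·t_k = k*(k - 5)/(6*(k + 3)*(k + 4)) with R(k) = B(k−1)f(k)/C(k) = k*(k - 5)*(k + 5)/(12*(k - 1)).
Δs = 2*(k - 1)/(k**3 + 12*k**2 + 47*k + 60), as required.
Σ_(k=0)^n t_k = s_(n+1) − s_(0) = ((n**2 - 3*n - 4)/(6*(n**2 + 9*n + 20))) − (0), i.e. (n**2 - 3*n - 4)/(6*(n**2 + 9*n + 20)).

S(n) = (n**2 - 3*n - 4)/(6*(n**2 + 9*n + 20))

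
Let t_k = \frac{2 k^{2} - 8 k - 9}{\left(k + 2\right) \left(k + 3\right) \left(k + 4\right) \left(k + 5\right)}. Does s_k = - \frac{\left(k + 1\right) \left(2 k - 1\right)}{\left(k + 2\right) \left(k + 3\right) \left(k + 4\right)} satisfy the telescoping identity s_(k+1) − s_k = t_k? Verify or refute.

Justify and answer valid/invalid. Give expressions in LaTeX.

s_(k+1) = -(k + 2)*(2*k + 1)/((k + 3)*(k + 4)*(k + 5))
s_(k+1) − s_k = (2*k**2 - 8*k - 9)/(k**4 + 14*k**3 + 71*k**2 + 154*k + 120)
(s_(k+1) − s_k) − t_k = 0

valid; difference matches t_k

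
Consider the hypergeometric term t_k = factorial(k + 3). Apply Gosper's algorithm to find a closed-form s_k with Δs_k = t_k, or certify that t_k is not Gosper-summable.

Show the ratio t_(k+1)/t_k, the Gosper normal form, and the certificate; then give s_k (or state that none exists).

t_(k+1)/t_k = k + 4.
So A=k + 4 and B=1, with C=1.
Key eq: (k + 4)·f(k+1) = (1)·f(k) + (1).
d = -1 from the (1,0,0) case.
Bound -1 < 0, so the key equation has no polynomial solution.

none (Gosper's algorithm certifies no s_k)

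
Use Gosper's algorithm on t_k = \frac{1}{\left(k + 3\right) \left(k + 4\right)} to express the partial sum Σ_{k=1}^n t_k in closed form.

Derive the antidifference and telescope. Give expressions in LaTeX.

Compute t_(k+1)/t_k: get (k + 3)/(k + 5).
Take A(k)=k + 3, B(k)=k + 5, C(k)=1.
Key eq: (k + 3)·f(k+1) = (k + 4)·f(k) + (1).
d = 1 from the (1,1,0) case.
Solving with deg f ≤ 1: f(k) = k/3.
Then R = B(k−1)f/C = k*(k + 4)/3, so s_k = R(k)·t_k = k/(3*(k + 3)).
s_(k+1) − s_k = 1/(k**2 + 7*k + 12) = t_k.
Σ_(k=1)^n t_k = s_(n+1) − s_(1) = ((n + 1)/(3*(n + 4))) − (1/12), i.e. n/(4*(n + 4)).

S(n) = \frac{n}{4 \left(n + 4\right)}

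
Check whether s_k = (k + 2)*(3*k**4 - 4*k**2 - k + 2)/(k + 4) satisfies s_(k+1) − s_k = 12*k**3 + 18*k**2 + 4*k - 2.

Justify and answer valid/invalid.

Invalid: residual 2*(-9*k**4 - 66*k**3 - 80*k**2 - 15*k + 10)/(k**2 + 9*k + 20) ≠ 0.

s_(k+1) = -(k + 3)*(k - 3*(k + 1)**4 + 4*(k + 1)**2 - 1)/(k + 5)
s_(k+1) − s_k = 2*(6*k**5 + 54*k**4 + 137*k**3 + 117*k**2 + 16*k - 10)/(k**2 + 9*k + 20)
(s_(k+1) − s_k) − t_k = 2*(-9*k**4 - 66*k**3 - 80*k**2 - 15*k + 10)/(k**2 + 9*k + 20)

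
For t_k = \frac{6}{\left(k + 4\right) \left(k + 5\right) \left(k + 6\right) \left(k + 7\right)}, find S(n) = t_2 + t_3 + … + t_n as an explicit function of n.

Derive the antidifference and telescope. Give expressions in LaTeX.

Compute t_(k+1)/t_k: get (k + 4)/(k + 8).
Gosper form: A/B · C(k+1)/C(k) with A=k + 4, B=k + 8, C=1.
Need (k + 4)·f(k+1) − (k + 7)·f(k) = 1.
Degrees (1,1,0) ⇒ d ≤ 3.
Coefficient equations give f(k) = k*(k**2 + 15*k + 74)/360.
Then R = B(k−1)f/C = k*(k + 7)*(k**2 + 15*k + 74)/360, so s_k = R(k)·t_k = k*(k**2 + 15*k + 74)/(60*(k + 4)*(k + 5)*(k + 6)).
s_(k+1) − s_k = 6/(k**4 + 22*k**3 + 179*k**2 + 638*k + 840) = t_k.
s_(n+1) = (n**3 + 18*n**2 + 107*n + 90)/(60*(n**3 + 18*n**2 + 107*n + 210)) and s_(2) = 3/280, so S(n) = (n**3 + 18*n**2 + 107*n - 126)/(168*(n**3 + 18*n**2 + 107*n + 210)).

S(n) = \frac{n^{3} + 18 n^{2} + 107 n - 126}{168 \left(n^{3} + 18 n^{2} + 107 n + 210\right)}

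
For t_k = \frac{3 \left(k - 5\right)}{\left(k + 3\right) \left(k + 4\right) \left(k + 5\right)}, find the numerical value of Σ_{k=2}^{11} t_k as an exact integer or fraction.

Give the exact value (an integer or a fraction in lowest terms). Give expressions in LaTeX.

Σ = -3/80

Compute t_(k+1)/t_k: get (k - 4)*(k + 3)/((k - 5)*(k + 6)).
Normal form (A,B,C) = (k + 3, k + 6, k - 5).
f must satisfy (k + 3)·f(k+1) − (k + 5)·f(k) = k - 5.
Bound: deg f ≤ 2.
Coefficient equations give f(k) = -k*(k + 19)/12.
Then R = B(k−1)f/C = -k*(k + 5)*(k + 19)/(12*(k - 5)), so s_k = R(k)·t_k = k*(-k - 19)/(4*(k + 3)*(k + 4)).
Δs = 3*(k - 5)/(k**3 + 12*k**2 + 47*k + 60), as required.
Telescoping: Σ = s_(12) − s_(2) = -31/80 − (-7/20) = -3/80.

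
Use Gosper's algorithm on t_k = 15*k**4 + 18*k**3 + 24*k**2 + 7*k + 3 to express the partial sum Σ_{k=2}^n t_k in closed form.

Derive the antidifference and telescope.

S(n) = 3*n**5 + 12*n**4 + 22*n**3 + 20*n**2 + 10*n - 67

Step 1: r(k) = (15*k**4 + 78*k**3 + 168*k**2 + 169*k + 67)/(15*k**4 + 18*k**3 + 24*k**2 + 7*k + 3).
Factor: A=1; B=1; C=k**4 + 6*k**3/5 + 8*k**2/5 + 7*k/15 + 1/5.
Need (1)·f(k+1) − (1)·f(k) = k**4 + 6*k**3/5 + 8*k**2/5 + 7*k/15 + 1/5.
d = 5 from the (0,0,4) case.
Solving with deg f ≤ 5: f(k) = k*(3*k**4 - 3*k**3 + 4*k**2 - 4*k + 3)/15.
R(k) = B(k−1)·f(k)/C(k) = k*(3*k**4 - 3*k**3 + 4*k**2 - 4*k + 3)/(15*k**4 + 18*k**3 + 24*k**2 + 7*k + 3); s_k = R·t_k = k*(3*k**4 - 3*k**3 + 4*k**2 - 4*k + 3).
Δs = 15*k**4 + 18*k**3 + 24*k**2 + 7*k + 3, as required.
Telescope: S(n) = s_(n+1) − s_(2) = 3*n**5 + 12*n**4 + 22*n**3 + 20*n**2 + 10*n + 3 − (70) = 3*n**5 + 12*n**4 + 22*n**3 + 20*n**2 + 10*n - 67.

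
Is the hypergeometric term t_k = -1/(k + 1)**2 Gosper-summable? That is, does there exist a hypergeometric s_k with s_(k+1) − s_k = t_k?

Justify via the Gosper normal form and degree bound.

No — the linear system for f has no solution.

Step 1: r(k) = (k + 1)**2/(k + 2)**2.
A = k**2 + 2*k + 1, B = k**2 + 4*k + 4, C = 1.
Set up (k**2 + 2*k + 1)·f(k+1) − (k**2 + 2*k + 1)·f(k) − (1) = 0.
d = 0 from the (2,2,0) case.
Put f(k) = c0: A·f(k+1) − B(k−1)·f(k) − C = -1; need -1 = 0 — inconsistent ⇒ no f, not summable.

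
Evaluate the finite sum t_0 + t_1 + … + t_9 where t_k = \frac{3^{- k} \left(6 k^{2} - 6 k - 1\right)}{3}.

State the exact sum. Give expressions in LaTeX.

Σ = 58748/59049

Step 1: r(k) = (6*k**2 + 6*k - 1)/(3*(6*k**2 - 6*k - 1)).
A = 1/3, B = 1, C = k**2 - k - 1/6.
Solve (1/3)·f(k+1) − (1)·f(k) = k**2 - k - 1/6.
d = 2 from the (0,0,2) case.
Solve for f: f(k) = -(3*k**2 + 1)/2 (degree 2 ≤ 2).
Then R = B(k−1)f/C = -3*(3*k**2 + 1)/(6*k**2 - 6*k - 1), so s_k = R(k)·t_k = (-3*k**2 - 1)/3**k.
Verify: (6*k**2 - 6*k - 1)/(3*3**k) matches t_k.
Sum = s_(10) − s_(0); s_(10) = -301/59049, s_(0) = -1 ⇒ 58748/59049.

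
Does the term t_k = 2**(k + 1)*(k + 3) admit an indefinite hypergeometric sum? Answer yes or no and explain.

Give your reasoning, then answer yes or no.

Compute t_(k+1)/t_k: get 2*(k + 4)/(k + 3).
So A=2 and B=1, with C=k + 3.
f must satisfy (2)·f(k+1) − (1)·f(k) = k + 3.
Bound: deg f ≤ 1.
A polynomial solution: f(k) = k + 1.
So s_k = (B(k−1)f/C)·t_k = ((k + 1)/(k + 3))·t_k = 2**(k + 1)*(k + 1).
Δs = 2**(k + 1)*(k + 3), as required.

Yes. s_k = 2**(k + 1)*(k + 1).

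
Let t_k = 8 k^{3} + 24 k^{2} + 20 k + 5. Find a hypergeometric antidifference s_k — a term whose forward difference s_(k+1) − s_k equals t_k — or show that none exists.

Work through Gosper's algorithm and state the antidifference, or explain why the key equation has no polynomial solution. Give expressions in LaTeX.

s_k = 2 k^{4} + 4 k^{3} - k

r(k) = (8*k**3 + 48*k**2 + 92*k + 57)/(8*k**3 + 24*k**2 + 20*k + 5) after simplifying.
Gosper form: A/B · C(k+1)/C(k) with A=1, B=1, C=k**3 + 3*k**2 + 5*k/2 + 5/8.
Need (1)·f(k+1) − (1)·f(k) = k**3 + 3*k**2 + 5*k/2 + 5/8.
From deg A=0, deg B=0, deg C=3: d=4.
A polynomial solution: f(k) = k*(2*k**3 + 4*k**2 - 1)/8.
Certificate R = B(k−1)f/C = k*(2*k**3 + 4*k**2 - 1)/((2*k + 1)*(4*k**2 + 10*k + 5)) gives s_k = 2*k**4 + 4*k**3 - k.
Δs = 8*k**3 + 24*k**2 + 20*k + 5, as required.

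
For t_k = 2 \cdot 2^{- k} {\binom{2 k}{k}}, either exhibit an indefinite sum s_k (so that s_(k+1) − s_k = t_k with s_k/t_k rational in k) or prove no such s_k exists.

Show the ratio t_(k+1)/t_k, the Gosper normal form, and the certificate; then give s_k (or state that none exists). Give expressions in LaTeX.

no hypergeometric antidifference exists

t_(k+1)/t_k = (2*k + 1)/(k + 1).
A = 2*k + 1, B = k + 1, C = 1.
Solve (2*k + 1)·f(k+1) − (k)·f(k) = 1.
deg f ≤ -1 (via 1,1,0).
d = -1 < 0 ⇒ no nonzero polynomial f; not summable.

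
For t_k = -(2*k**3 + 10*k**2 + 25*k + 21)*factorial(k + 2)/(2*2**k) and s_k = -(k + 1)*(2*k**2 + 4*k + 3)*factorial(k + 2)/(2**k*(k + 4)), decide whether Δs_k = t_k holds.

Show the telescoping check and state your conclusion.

Invalid: residual 3*(2*k**4 + 18*k**3 + 61*k**2 + 113*k + 78)*factorial(k + 2)/(2*2**k*(k + 4)*(k + 5)) ≠ 0.

s_(k+1) = -(k + 2)*(2*k**2 + 8*k + 9)*factorial(k + 3)/(2*2**k*(k + 5))
s_(k+1) − s_k = -(2*k**5 + 22*k**4 + 101*k**3 + 263*k**2 + 350*k + 186)*factorial(k + 2)/(2*2**k*(k + 4)*(k + 5))
(s_(k+1) − s_k) − t_k = 3*(2*k**4 + 18*k**3 + 61*k**2 + 113*k + 78)*factorial(k + 2)/(2*2**k*(k + 4)*(k + 5))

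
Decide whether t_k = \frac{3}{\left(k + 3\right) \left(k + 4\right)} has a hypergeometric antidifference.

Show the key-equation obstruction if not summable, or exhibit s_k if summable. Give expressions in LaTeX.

r(k) = (k + 3)/(k + 5) after simplifying.
Normal form (A,B,C) = (k + 3, k + 5, 1).
Solve (k + 3)·f(k+1) − (k + 4)·f(k) = 1.
From deg A=1, deg B=1, deg C=0: d=1.
Coefficient equations give f(k) = k/3.
Certificate R = B(k−1)f/C = k*(k + 4)/3 gives s_k = k/(k + 3).
Verify: 3/(k**2 + 7*k + 12) matches t_k.

Yes. s_k = \frac{k}{k + 3}.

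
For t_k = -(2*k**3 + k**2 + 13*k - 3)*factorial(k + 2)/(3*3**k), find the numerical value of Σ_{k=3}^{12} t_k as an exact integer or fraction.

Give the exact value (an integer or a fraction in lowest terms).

Step 1: r(k) = (k + 3)*(13*k + 2*(k + 1)**3 + (k + 1)**2 + 10)/(3*(2*k**3 + k**2 + 13*k - 3)).
Gosper form: A/B · C(k+1)/C(k) with A=k/3 + 1, B=1, C=k**3 + k**2/2 + 13*k/2 - 3/2.
Set up (k/3 + 1)·f(k+1) − (1)·f(k) − (k**3 + k**2/2 + 13*k/2 - 3/2) = 0.
Degrees (1,0,3) ⇒ d ≤ 2.
Coefficient equations give f(k) = 3*(2*k**2 - 3*k + 2)/2.
Then R = B(k−1)f/C = 3*(2*k**2 - 3*k + 2)/(2*k**3 + k**2 + 13*k - 3), so s_k = R(k)·t_k = -(2*k**2 - 3*k + 2)*factorial(k + 2)/3**k.
Verify: -(2*k**3 + k**2 + 13*k - 3)*factorial(k + 2)/(3*3**k) matches t_k.
Telescoping: Σ = s_(13) − s_(3) = -539931392000/2187 − (-440/9) = -539931285080/2187.

Σ = -539931285080/2187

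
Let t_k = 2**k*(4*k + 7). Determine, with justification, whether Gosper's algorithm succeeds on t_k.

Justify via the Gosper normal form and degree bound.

Step 1: r(k) = 2*(4*k + 11)/(4*k + 7).
Take A(k)=2, B(k)=1, C(k)=k + 7/4.
Key eq: (2)·f(k+1) = (1)·f(k) + (k + 7/4).
d = 1 from the (0,0,1) case.
Solving with deg f ≤ 1: f(k) = (4*k - 1)/4.
Certificate R = B(k−1)f/C = (4*k - 1)/(4*k + 7) gives s_k = 2**k*(4*k - 1).
s_(k+1) − s_k = 2**k*(4*k + 7) = t_k.

Yes. s_k = 2**k*(4*k - 1).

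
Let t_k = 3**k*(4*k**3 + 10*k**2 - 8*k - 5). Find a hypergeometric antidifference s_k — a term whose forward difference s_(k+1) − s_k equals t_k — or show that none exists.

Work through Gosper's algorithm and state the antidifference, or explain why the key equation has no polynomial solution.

The ratio is 3*(4*k**3 + 22*k**2 + 24*k + 1)/(4*k**3 + 10*k**2 - 8*k - 5).
Take A(k)=3, B(k)=1, C(k)=k**3 + 5*k**2/2 - 2*k - 5/4.
Key eq: (3)·f(k+1) = (1)·f(k) + (k**3 + 5*k**2/2 - 2*k - 5/4).
From deg A=0, deg B=0, deg C=3: d=3.
Solve for f: f(k) = (k - 2)*(2*k**2 - 1)/4 (degree 3 ≤ 3).
Then R = B(k−1)f/C = (k - 2)*(2*k**2 - 1)/(4*k**3 + 10*k**2 - 8*k - 5), so s_k = R(k)·t_k = 3**k*(2*k**3 - 4*k**2 - k + 2).
s_(k+1) − s_k = 3**k*(4*k**3 + 10*k**2 - 8*k - 5) = t_k.

s_k = 3**k*(2*k**3 - 4*k**2 - k + 2)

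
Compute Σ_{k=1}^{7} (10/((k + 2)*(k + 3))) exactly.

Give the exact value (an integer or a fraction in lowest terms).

Σ = 7/3

Compute t_(k+1)/t_k: get (k + 2)/(k + 4).
A = k + 2, B = k + 4, C = 1.
Set up (k + 2)·f(k+1) − (k + 3)·f(k) − (1) = 0.
deg f ≤ 1 (via 1,1,0).
Coefficient equations give f(k) = k/2.
Then R = B(k−1)f/C = k*(k + 3)/2, so s_k = R(k)·t_k = 5*k/(k + 2).
Δs = 10/(k**2 + 5*k + 6), as required.
Sum = s_(8) − s_(1); s_(8) = 4, s_(1) = 5/3 ⇒ 7/3.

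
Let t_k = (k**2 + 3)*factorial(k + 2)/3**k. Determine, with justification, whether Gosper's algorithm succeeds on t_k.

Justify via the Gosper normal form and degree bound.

Yes. s_k = 3**(1 - k)*(k - 1)*factorial(k + 2).

The ratio is (k + 3)*((k + 1)**2 + 3)/(3*(k**2 + 3)).
Gosper form: A/B · C(k+1)/C(k) with A=k/3 + 1, B=1, C=k**2 + 3.
Set up (k/3 + 1)·f(k+1) − (1)·f(k) − (k**2 + 3) = 0.
Degrees (1,0,2) ⇒ d ≤ 1.
Match coefficients ⇒ f(k) = 3*(k - 1).
R(k) = B(k−1)·f(k)/C(k) = 3*(k - 1)/(k**2 + 3); s_k = R·t_k = 3**(1 - k)*(k - 1)*factorial(k + 2).
Verify: (k**2 + 3)*factorial(k + 2)/3**k matches t_k.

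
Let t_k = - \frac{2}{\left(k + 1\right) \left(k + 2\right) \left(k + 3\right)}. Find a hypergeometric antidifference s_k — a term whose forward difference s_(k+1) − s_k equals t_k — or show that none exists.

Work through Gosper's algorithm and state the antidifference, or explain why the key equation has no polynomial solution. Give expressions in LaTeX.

Ratio r(k) = (k + 1)/(k + 4).
So A=k + 1 and B=k + 4, with C=1.
Set up (k + 1)·f(k+1) − (k + 3)·f(k) − (1) = 0.
deg f ≤ 2 (via 1,1,0).
Solving with deg f ≤ 2: f(k) = k*(k + 3)/4.
Then R = B(k−1)f/C = k*(k + 3)**2/4, so s_k = R(k)·t_k = k*(-k - 3)/(2*(k + 1)*(k + 2)).
Verify: -2/(k**3 + 6*k**2 + 11*k + 6) matches t_k.

s_k = \frac{k \left(- k - 3\right)}{2 \left(k + 1\right) \left(k + 2\right)}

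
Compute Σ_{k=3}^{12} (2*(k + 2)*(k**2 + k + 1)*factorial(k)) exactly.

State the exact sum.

Ratio r(k) = (k + 1)*(k + 3)*(k + (k + 1)**2 + 2)/((k + 2)*(k**2 + k + 1)).
A = k + 1, B = 1, C = k**3 + 3*k**2 + 3*k + 2.
Set up (k + 1)·f(k+1) − (1)·f(k) − (k**3 + 3*k**2 + 3*k + 2) = 0.
Bound: deg f ≤ 2.
Match coefficients ⇒ f(k) = k**2 + k - 1.
Then R = B(k−1)f/C = (k**2 + k - 1)/((k + 2)*(k**2 + k + 1)), so s_k = R(k)·t_k = 2*(k**2 + k - 1)*factorial(k).
s_(k+1) − s_k = 2*(k + 2)*(k**2 + k + 1)*factorial(k) = t_k.
Sum = s_(13) − s_(3); s_(13) = 2254181529600, s_(3) = 132 ⇒ 2254181529468.

Σ = 2254181529468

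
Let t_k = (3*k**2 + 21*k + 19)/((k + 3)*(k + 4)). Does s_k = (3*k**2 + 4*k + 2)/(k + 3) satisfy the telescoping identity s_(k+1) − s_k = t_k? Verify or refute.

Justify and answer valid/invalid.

Valid: the claim telescopes to t_k.

s_(k+1) = (3*k**2 + 10*k + 9)/(k + 4)
s_(k+1) − s_k = (3*k**2 + 21*k + 19)/(k**2 + 7*k + 12)
(s_(k+1) − s_k) − t_k = 0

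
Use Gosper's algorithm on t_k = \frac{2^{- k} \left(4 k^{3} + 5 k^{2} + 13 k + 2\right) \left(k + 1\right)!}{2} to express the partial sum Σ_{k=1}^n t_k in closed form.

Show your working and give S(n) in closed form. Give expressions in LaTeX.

S(n) = \frac{2^{- n} \left(6 \cdot 2^{n} + 4 n^{4} n! + 17 n^{3} n! + 20 n^{2} n! + n n! - 6 n!\right)}{2}

The ratio is (4*k**4 + 25*k**3 + 69*k**2 + 94*k + 48)/(2*(4*k**3 + 5*k**2 + 13*k + 2)).
A = k/2 + 1, B = 1, C = k**3 + 5*k**2/4 + 13*k/4 + 1/2.
Set up (k/2 + 1)·f(k+1) − (1)·f(k) − (k**3 + 5*k**2/4 + 13*k/4 + 1/2) = 0.
Bound: deg f ≤ 2.
Solve for f: f(k) = (4*k**2 - 3*k - 4)/2 (degree 2 ≤ 2).
Get s_k = R·t_k = (4*k**2 - 3*k - 4)*factorial(k + 1)/2**k with R(k) = B(k−1)f(k)/C(k) = 2*(4*k**2 - 3*k - 4)/(4*k**3 + 5*k**2 + 13*k + 2).
Check: Δs_k = (4*k**3 + 5*k**2 + 13*k + 2)*factorial(k + 1)/(2*2**k). ✓
s_(n+1) = 2**(-n - 1)*(4*n**2 + 5*n - 3)*factorial(n + 2) and s_(1) = -3, so S(n) = (6*2**n + 4*n**4*factorial(n) + 17*n**3*factorial(n) + 20*n**2*factorial(n) + n*factorial(n) - 6*factorial(n))/(2*2**n).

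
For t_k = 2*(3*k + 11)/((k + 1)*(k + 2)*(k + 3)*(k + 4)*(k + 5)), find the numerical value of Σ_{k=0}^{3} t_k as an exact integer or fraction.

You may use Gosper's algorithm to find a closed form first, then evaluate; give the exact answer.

Σ = 29/120

Step 1: r(k) = (k + 1)*(3*k + 14)/((k + 6)*(3*k + 11)).
Gosper form: A/B · C(k+1)/C(k) with A=k + 1, B=k + 6, C=k + 11/3.
Set up (k + 1)·f(k+1) − (k + 5)·f(k) − (k + 11/3) = 0.
Degrees (1,1,1) ⇒ d ≤ 4.
Solving with deg f ≤ 4: f(k) = k*(k + 3)*(k**2 + 7*k + 14)/24.
R(k) = B(k−1)·f(k)/C(k) = k*(k + 3)*(k + 5)*(k**2 + 7*k + 14)/(8*(3*k + 11)); s_k = R·t_k = k*(k**2 + 7*k + 14)/(4*(k**3 + 7*k**2 + 14*k + 8)).
Check: Δs_k = 2*(3*k + 11)/(k**5 + 15*k**4 + 85*k**3 + 225*k**2 + 274*k + 120). ✓
Evaluate s at k=4 and k=0: 29/120 and 0; difference 29/120.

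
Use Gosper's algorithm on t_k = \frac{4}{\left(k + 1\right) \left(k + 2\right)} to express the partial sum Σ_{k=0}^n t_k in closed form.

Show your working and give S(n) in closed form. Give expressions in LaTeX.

t_(k+1)/t_k = (k + 1)/(k + 3).
So A=k + 1 and B=k + 3, with C=1.
Need (k + 1)·f(k+1) − (k + 2)·f(k) = 1.
Bound: deg f ≤ 1.
Coefficient equations give f(k) = k.
So s_k = (B(k−1)f/C)·t_k = (k*(k + 2))·t_k = 4*k/(k + 1).
Δs = 4/(k**2 + 3*k + 2), as required.
Telescope: S(n) = s_(n+1) − s_(0) = 4*(n + 1)/(n + 2) − (0) = 4*(n + 1)/(n + 2).

S(n) = \frac{4 \left(n + 1\right)}{n + 2}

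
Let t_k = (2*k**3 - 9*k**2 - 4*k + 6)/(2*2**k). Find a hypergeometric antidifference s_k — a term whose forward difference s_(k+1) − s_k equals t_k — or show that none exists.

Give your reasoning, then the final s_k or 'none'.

Ratio r(k) = (2*k**3 - 3*k**2 - 16*k - 5)/(2*(2*k**3 - 9*k**2 - 4*k + 6)).
Normal form (A,B,C) = (1/2, 1, k**3 - 9*k**2/2 - 2*k + 3).
Need (1/2)·f(k+1) − (1)·f(k) = k**3 - 9*k**2/2 - 2*k + 3.
From deg A=0, deg B=0, deg C=3: d=3.
Solve for f: f(k) = -(k + 1)*(2*k**2 - 5*k + 1) (degree 3 ≤ 3).
Get s_k = R·t_k = (-2*k**3 + 3*k**2 + 4*k - 1)/2**k with R(k) = B(k−1)f(k)/C(k) = -2*(k + 1)*(2*k**2 - 5*k + 1)/(2*k**3 - 9*k**2 - 4*k + 6).
Verify: (2*k**3 - 9*k**2 - 4*k + 6)/(2*2**k) matches t_k.

s_k = (-2*k**3 + 3*k**2 + 4*k - 1)/2**k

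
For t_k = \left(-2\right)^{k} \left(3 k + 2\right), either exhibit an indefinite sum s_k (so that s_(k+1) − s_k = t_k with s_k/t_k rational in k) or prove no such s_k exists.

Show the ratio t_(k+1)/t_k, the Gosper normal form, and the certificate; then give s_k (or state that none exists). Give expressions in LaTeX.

The ratio is 2*(-3*k - 5)/(3*k + 2).
Factor: A=-2; B=1; C=k + 2/3.
Key eq: (-2)·f(k+1) = (1)·f(k) + (k + 2/3).
deg f ≤ 1 (via 0,0,1).
A polynomial solution: f(k) = -k/3.
Certificate R = B(k−1)f/C = -k/(3*k + 2) gives s_k = -(-2)**k*k.
Δs = (-2)**k*(3*k + 2), as required.

s_k = - \left(-2\right)^{k} k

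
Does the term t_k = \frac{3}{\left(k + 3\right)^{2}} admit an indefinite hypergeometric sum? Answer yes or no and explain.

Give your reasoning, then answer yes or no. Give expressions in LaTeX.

Ratio r(k) = (k + 3)**2/(k + 4)**2.
Gosper form: A/B · C(k+1)/C(k) with A=k**2 + 6*k + 9, B=k**2 + 8*k + 16, C=1.
Solve (k**2 + 6*k + 9)·f(k+1) − (k**2 + 6*k + 9)·f(k) = 1.
Degrees (2,2,0) ⇒ d ≤ 0.
f = c0 ⇒ A·f(k+1) − B(k−1)·f(k) − C = -1. The system {-1 = 0} is inconsistent; no antidifference.

No — key equation has no polynomial f.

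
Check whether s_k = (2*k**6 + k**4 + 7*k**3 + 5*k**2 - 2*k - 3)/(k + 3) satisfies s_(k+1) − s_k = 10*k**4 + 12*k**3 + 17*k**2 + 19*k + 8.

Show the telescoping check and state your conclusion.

Invalid: residual 2*(-8*k**5 - 44*k**4 - 50*k**3 - 66*k**2 - 64*k - 27)/(k**2 + 7*k + 12) ≠ 0.

s_(k+1) = (-2*k + 2*(k + 1)**6 + (k + 1)**4 + 7*(k + 1)**3 + 5*(k + 1)**2 - 5)/(k + 4)
s_(k+1) − s_k = (10*k**6 + 66*k**5 + 133*k**4 + 182*k**3 + 213*k**2 + 156*k + 42)/(k**2 + 7*k + 12)
(s_(k+1) − s_k) − t_k = 2*(-8*k**5 - 44*k**4 - 50*k**3 - 66*k**2 - 64*k - 27)/(k**2 + 7*k + 12)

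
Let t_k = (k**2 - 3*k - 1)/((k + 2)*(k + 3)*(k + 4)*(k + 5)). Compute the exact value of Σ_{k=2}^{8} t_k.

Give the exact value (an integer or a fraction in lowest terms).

Compute t_(k+1)/t_k: get (k + 2)*(3*k - (k + 1)**2 + 4)/((k + 6)*(-k**2 + 3*k + 1)).
Normal form (A,B,C) = (k + 2, k + 6, k**2 - 3*k - 1).
Key eq: (k + 2)·f(k+1) = (k + 5)·f(k) + (k**2 - 3*k - 1).
deg f ≤ 3 (via 1,1,2).
Match coefficients ⇒ f(k) = k*(k**2 - 15*k + 2)/24.
R(k) = B(k−1)·f(k)/C(k) = k*(k + 5)*(k**2 - 15*k + 2)/(24*(k**2 - 3*k - 1)); s_k = R·t_k = k*(k**2 - 15*k + 2)/(24*(k + 2)*(k + 3)*(k + 4)).
Check: Δs_k = (k**2 - 3*k - 1)/(k**4 + 14*k**3 + 71*k**2 + 154*k + 120). ✓
Σ_(k=2)^(8) t_k = s_(9) − s_(2) = -1/88 − (-1/60) = 7/1320.

Σ = 7/1320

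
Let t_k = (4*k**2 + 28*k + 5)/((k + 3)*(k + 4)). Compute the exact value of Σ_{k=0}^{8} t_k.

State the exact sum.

Σ = 101/4

r(k) = (k + 3)*(28*k + 4*(k + 1)**2 + 33)/((k + 5)*(4*k**2 + 28*k + 5)) after simplifying.
So A=k + 3 and B=k + 5, with C=k**2 + 7*k + 5/4.
Key eq: (k + 3)·f(k+1) = (k + 4)·f(k) + (k**2 + 7*k + 5/4).
deg f ≤ 2 (via 1,1,2).
A polynomial solution: f(k) = k*(12*k - 7)/12.
R(k) = B(k−1)·f(k)/C(k) = k*(k + 4)*(12*k - 7)/(3*(4*k**2 + 28*k + 5)); s_k = R·t_k = k*(12*k - 7)/(3*(k + 3)).
Check: Δs_k = (4*k**2 + 28*k + 5)/(k**2 + 7*k + 12). ✓
Σ_(k=0)^(8) t_k = s_(9) − s_(0) = 101/4 − (0) = 101/4.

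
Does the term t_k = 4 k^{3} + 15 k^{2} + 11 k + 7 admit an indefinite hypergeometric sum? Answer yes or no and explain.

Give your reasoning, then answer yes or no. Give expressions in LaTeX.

Yes. s_k = k \left(k^{3} + 3 k^{2} - k + 4\right).

The ratio is (4*k**3 + 27*k**2 + 53*k + 37)/(4*k**3 + 15*k**2 + 11*k + 7).
A = 1, B = 1, C = k**3 + 15*k**2/4 + 11*k/4 + 7/4.
Solve (1)·f(k+1) − (1)·f(k) = k**3 + 15*k**2/4 + 11*k/4 + 7/4.
From deg A=0, deg B=0, deg C=3: d=4.
Solving with deg f ≤ 4: f(k) = k*(k**3 + 3*k**2 - k + 4)/4.
R(k) = B(k−1)·f(k)/C(k) = k*(k**3 + 3*k**2 - k + 4)/(4*k**3 + 15*k**2 + 11*k + 7); s_k = R·t_k = k*(k**3 + 3*k**2 - k + 4).
Δs = 4*k**3 + 15*k**2 + 11*k + 7, as required.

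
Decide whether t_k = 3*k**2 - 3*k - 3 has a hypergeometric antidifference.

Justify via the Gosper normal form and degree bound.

r(k) = (k**2 + k - 1)/(k**2 - k - 1) after simplifying.
A = 1, B = 1, C = k**2 - k - 1.
Solve (1)·f(k+1) − (1)·f(k) = k**2 - k - 1.
deg f ≤ 3 (via 0,0,2).
A polynomial solution: f(k) = k*(k**2 - 3*k - 1)/3.
So s_k = (B(k−1)f/C)·t_k = (k*(k**2 - 3*k - 1)/(3*(k**2 - k - 1)))·t_k = k*(k**2 - 3*k - 1).
Check: Δs_k = 3*k**2 - 3*k - 3. ✓

Yes. s_k = k*(k**2 - 3*k - 1).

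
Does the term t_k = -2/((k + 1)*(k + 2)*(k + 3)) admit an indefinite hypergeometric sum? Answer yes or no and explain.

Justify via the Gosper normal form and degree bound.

Yes. s_k = k*(-k - 3)/(2*(k + 1)*(k + 2)).

Compute t_(k+1)/t_k: get (k + 1)/(k + 4).
Normal form (A,B,C) = (k + 1, k + 4, 1).
Set up (k + 1)·f(k+1) − (k + 3)·f(k) − (1) = 0.
Bound: deg f ≤ 2.
Match coefficients ⇒ f(k) = k*(k + 3)/4.
R(k) = B(k−1)·f(k)/C(k) = k*(k + 3)**2/4; s_k = R·t_k = k*(-k - 3)/(2*(k + 1)*(k + 2)).
Verify: -2/(k**3 + 6*k**2 + 11*k + 6) matches t_k.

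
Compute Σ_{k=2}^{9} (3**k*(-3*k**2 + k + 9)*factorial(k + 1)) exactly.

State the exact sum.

The ratio is 3*(k + 2)*(k - 3*(k + 1)**2 + 10)/(-3*k**2 + k + 9).
Normal form (A,B,C) = (3*k + 6, 1, k**2 - k/3 - 3).
Set up (3*k + 6)·f(k+1) − (1)·f(k) − (k**2 - k/3 - 3) = 0.
From deg A=1, deg B=0, deg C=2: d=1.
Coefficient equations give f(k) = (k - 3)/3.
Then R = B(k−1)f/C = (k - 3)/(3*k**2 - k - 9), so s_k = R(k)·t_k = -3**k*(k - 3)*factorial(k + 1).
s_(k+1) − s_k = 3**k*(-3*k**2 + k + 9)*factorial(k + 1) = t_k.
Σ_(k=2)^(9) t_k = s_(10) − s_(2) = -16499329862400 − (54) = -16499329862454.

Σ = -16499329862454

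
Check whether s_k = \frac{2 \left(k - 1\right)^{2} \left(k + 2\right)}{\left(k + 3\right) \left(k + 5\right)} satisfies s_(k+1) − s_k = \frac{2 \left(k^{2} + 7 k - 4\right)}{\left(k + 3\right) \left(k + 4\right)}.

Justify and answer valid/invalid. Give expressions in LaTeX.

Invalid: residual \frac{12 \left(- 5 k^{2} - 19 k + 12\right)}{k^{4} + 18 k^{3} + 119 k^{2} + 342 k + 360} ≠ 0.

s_(k+1) = 2*k**2*(k + 3)/((k + 4)*(k + 6))
s_(k+1) − s_k = 2*(k**4 + 18*k**3 + 73*k**2 + 52*k - 48)/(k**4 + 18*k**3 + 119*k**2 + 342*k + 360)
(s_(k+1) − s_k) − t_k = 12*(-5*k**2 - 19*k + 12)/(k**4 + 18*k**3 + 119*k**2 + 342*k + 360)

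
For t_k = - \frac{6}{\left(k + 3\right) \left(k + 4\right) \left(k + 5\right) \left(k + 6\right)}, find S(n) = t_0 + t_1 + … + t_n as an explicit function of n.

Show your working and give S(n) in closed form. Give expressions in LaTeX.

The ratio is (k + 3)/(k + 7).
So A=k + 3 and B=k + 7, with C=1.
Key eq: (k + 3)·f(k+1) = (k + 6)·f(k) + (1).
deg f ≤ 3 (via 1,1,0).
Coefficient equations give f(k) = k*(k**2 + 12*k + 47)/180.
Get s_k = R·t_k = k*(-k**2 - 12*k - 47)/(30*(k + 3)*(k + 4)*(k + 5)) with R(k) = B(k−1)f(k)/C(k) = k*(k + 6)*(k**2 + 12*k + 47)/180.
Check: Δs_k = -6/(k**4 + 18*k**3 + 119*k**2 + 342*k + 360). ✓
s_(n+1) = (-n**3 - 15*n**2 - 74*n - 60)/(30*(n**3 + 15*n**2 + 74*n + 120)) and s_(0) = 0, so S(n) = (-n**3 - 15*n**2 - 74*n - 60)/(30*(n**3 + 15*n**2 + 74*n + 120)).

S(n) = \frac{- n^{3} - 15 n^{2} - 74 n - 60}{30 \left(n^{3} + 15 n^{2} + 74 n + 120\right)}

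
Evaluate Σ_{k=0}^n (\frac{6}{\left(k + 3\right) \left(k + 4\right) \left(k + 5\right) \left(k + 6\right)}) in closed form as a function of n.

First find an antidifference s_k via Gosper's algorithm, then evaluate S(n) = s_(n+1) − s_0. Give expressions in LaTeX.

Ratio r(k) = (k + 3)/(k + 7).
Factor: A=k + 3; B=k + 7; C=1.
Set up (k + 3)·f(k+1) − (k + 6)·f(k) − (1) = 0.
d = 3 from the (1,1,0) case.
Match coefficients ⇒ f(k) = k*(k**2 + 12*k + 47)/180.
Certificate R = B(k−1)f/C = k*(k + 6)*(k**2 + 12*k + 47)/180 gives s_k = k*(k**2 + 12*k + 47)/(30*(k + 3)*(k + 4)*(k + 5)).
Δs = 6/(k**4 + 18*k**3 + 119*k**2 + 342*k + 360), as required.
Telescope: S(n) = s_(n+1) − s_(0) = (n**3 + 15*n**2 + 74*n + 60)/(30*(n**3 + 15*n**2 + 74*n + 120)) − (0) = (n**3 + 15*n**2 + 74*n + 60)/(30*(n**3 + 15*n**2 + 74*n + 120)).

S(n) = \frac{n^{3} + 15 n^{2} + 74 n + 60}{30 \left(n^{3} + 15 n^{2} + 74 n + 120\right)}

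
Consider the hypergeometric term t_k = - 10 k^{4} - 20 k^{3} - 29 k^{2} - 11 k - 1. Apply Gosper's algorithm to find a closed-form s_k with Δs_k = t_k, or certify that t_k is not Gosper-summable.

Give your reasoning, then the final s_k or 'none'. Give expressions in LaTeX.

r(k) = (10*k**4 + 60*k**3 + 149*k**2 + 169*k + 71)/(10*k**4 + 20*k**3 + 29*k**2 + 11*k + 1) after simplifying.
Take A(k)=1, B(k)=1, C(k)=k**4 + 2*k**3 + 29*k**2/10 + 11*k/10 + 1/10.
f must satisfy (1)·f(k+1) − (1)·f(k) = k**4 + 2*k**3 + 29*k**2/10 + 11*k/10 + 1/10.
From deg A=0, deg B=0, deg C=4: d=5.
Coefficient equations give f(k) = k**2*(2*k**3 + 3*k - 4)/10.
Certificate R = B(k−1)f/C = k**2*(2*k**3 + 3*k - 4)/(10*k**4 + 20*k**3 + 29*k**2 + 11*k + 1) gives s_k = k**2*(-2*k**3 - 3*k + 4).
Check: Δs_k = -10*k**4 - 20*k**3 - 29*k**2 - 11*k - 1. ✓

s_k = k^{2} \left(- 2 k^{3} - 3 k + 4\right)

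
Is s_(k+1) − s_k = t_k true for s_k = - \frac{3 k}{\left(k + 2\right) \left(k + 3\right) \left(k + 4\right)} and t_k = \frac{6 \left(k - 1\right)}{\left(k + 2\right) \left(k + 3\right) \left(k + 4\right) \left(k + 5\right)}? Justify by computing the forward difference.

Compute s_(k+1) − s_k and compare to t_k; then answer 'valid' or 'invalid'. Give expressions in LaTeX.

s_(k+1) = 3*(-k - 1)/((k + 3)*(k + 4)*(k + 5))
s_(k+1) − s_k = 6*(k - 1)/(k**4 + 14*k**3 + 71*k**2 + 154*k + 120)
(s_(k+1) − s_k) − t_k = 0

valid; difference matches t_k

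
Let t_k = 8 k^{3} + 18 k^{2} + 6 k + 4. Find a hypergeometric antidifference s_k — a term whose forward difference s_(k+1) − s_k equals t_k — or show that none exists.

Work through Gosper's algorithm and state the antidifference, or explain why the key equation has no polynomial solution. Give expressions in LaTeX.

s_k = 2 k \left(k^{3} + k^{2} - 2 k + 2\right)

The ratio is (4*k**3 + 21*k**2 + 33*k + 18)/(4*k**3 + 9*k**2 + 3*k + 2).
Gosper form: A/B · C(k+1)/C(k) with A=1, B=1, C=k**3 + 9*k**2/4 + 3*k/4 + 1/2.
Solve (1)·f(k+1) − (1)·f(k) = k**3 + 9*k**2/4 + 3*k/4 + 1/2.
Bound: deg f ≤ 4.
A polynomial solution: f(k) = k*(k**3 + k**2 - 2*k + 2)/4.
Get s_k = R·t_k = 2*k*(k**3 + k**2 - 2*k + 2) with R(k) = B(k−1)f(k)/C(k) = k*(k**3 + k**2 - 2*k + 2)/((k + 2)*(4*k**2 + k + 1)).
Verify: 8*k**3 + 18*k**2 + 6*k + 4 matches t_k.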